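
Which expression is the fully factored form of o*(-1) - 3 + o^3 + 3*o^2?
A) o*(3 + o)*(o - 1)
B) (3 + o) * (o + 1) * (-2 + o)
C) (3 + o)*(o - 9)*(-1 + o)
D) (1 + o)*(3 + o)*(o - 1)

We need to factor o*(-1) - 3 + o^3 + 3*o^2.
The factored form is (1 + o)*(3 + o)*(o - 1).
D) (1 + o)*(3 + o)*(o - 1)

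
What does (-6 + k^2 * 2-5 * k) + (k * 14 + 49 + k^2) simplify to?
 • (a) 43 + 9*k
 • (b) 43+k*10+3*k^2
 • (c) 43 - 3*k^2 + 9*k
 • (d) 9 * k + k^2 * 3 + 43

Adding the polynomials and combining like terms:
(-6 + k^2*2 - 5*k) + (k*14 + 49 + k^2)
= 9 * k + k^2 * 3 + 43
d) 9 * k + k^2 * 3 + 43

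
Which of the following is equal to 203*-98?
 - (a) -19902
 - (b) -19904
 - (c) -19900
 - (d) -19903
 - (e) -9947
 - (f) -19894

203 * -98 = -19894
f) -19894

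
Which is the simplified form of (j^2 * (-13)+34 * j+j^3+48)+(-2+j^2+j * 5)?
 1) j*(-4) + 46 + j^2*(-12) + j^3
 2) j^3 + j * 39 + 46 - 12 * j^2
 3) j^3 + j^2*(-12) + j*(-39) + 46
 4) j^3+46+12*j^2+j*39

Adding the polynomials and combining like terms:
(j^2*(-13) + 34*j + j^3 + 48) + (-2 + j^2 + j*5)
= j^3 + j * 39 + 46 - 12 * j^2
2) j^3 + j * 39 + 46 - 12 * j^2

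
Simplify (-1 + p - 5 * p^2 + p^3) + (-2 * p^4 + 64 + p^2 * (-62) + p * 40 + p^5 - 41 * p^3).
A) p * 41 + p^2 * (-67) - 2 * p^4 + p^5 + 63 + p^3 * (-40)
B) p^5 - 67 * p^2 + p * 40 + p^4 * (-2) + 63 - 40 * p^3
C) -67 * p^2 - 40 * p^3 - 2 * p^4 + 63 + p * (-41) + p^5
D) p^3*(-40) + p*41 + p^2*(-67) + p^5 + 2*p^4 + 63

Adding the polynomials and combining like terms:
(-1 + p - 5*p^2 + p^3) + (-2*p^4 + 64 + p^2*(-62) + p*40 + p^5 - 41*p^3)
= p * 41 + p^2 * (-67) - 2 * p^4 + p^5 + 63 + p^3 * (-40)
A) p * 41 + p^2 * (-67) - 2 * p^4 + p^5 + 63 + p^3 * (-40)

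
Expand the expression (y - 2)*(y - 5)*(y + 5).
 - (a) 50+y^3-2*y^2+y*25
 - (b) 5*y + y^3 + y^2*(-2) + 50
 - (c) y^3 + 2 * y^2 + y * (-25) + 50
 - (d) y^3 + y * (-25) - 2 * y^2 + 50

Expanding (y - 2)*(y - 5)*(y + 5):
= y^3 + y * (-25) - 2 * y^2 + 50
d) y^3 + y * (-25) - 2 * y^2 + 50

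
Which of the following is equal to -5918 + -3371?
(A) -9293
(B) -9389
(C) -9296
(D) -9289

-5918 + -3371 = -9289
D) -9289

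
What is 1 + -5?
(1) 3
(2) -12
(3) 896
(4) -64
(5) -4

1 + -5 = -4
5) -4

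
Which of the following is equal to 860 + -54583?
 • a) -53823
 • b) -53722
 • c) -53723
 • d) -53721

860 + -54583 = -53723
c) -53723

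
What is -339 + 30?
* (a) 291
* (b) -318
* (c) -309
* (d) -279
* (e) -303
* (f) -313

-339 + 30 = -309
c) -309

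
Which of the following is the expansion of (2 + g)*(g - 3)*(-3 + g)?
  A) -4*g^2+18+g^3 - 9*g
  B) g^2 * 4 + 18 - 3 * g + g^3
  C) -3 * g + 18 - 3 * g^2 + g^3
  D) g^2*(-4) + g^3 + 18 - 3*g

Expanding (2 + g)*(g - 3)*(-3 + g):
= g^2*(-4) + g^3 + 18 - 3*g
D) g^2*(-4) + g^3 + 18 - 3*g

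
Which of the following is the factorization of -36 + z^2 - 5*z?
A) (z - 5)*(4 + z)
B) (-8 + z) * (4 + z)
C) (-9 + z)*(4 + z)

We need to factor -36 + z^2 - 5*z.
The factored form is (-9 + z)*(4 + z).
C) (-9 + z)*(4 + z)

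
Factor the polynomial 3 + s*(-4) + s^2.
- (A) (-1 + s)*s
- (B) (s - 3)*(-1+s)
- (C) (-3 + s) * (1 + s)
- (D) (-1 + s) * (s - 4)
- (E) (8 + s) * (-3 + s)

We need to factor 3 + s*(-4) + s^2.
The factored form is (s - 3)*(-1+s).
B) (s - 3)*(-1+s)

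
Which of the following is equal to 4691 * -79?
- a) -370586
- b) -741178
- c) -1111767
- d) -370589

4691 * -79 = -370589
d) -370589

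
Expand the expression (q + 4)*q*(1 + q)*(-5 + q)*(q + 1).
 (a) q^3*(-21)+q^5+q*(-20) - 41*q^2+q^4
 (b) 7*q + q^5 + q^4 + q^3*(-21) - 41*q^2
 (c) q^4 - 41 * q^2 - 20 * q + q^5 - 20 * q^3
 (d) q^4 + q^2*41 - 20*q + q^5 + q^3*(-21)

Expanding (q + 4)*q*(1 + q)*(-5 + q)*(q + 1):
= q^3*(-21)+q^5+q*(-20) - 41*q^2+q^4
a) q^3*(-21)+q^5+q*(-20) - 41*q^2+q^4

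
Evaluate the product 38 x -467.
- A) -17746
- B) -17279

38 * -467 = -17746
A) -17746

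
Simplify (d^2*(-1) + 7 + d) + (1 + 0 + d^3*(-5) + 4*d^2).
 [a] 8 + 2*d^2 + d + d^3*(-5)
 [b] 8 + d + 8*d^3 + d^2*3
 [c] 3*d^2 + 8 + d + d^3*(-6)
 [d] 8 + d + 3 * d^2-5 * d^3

Adding the polynomials and combining like terms:
(d^2*(-1) + 7 + d) + (1 + 0 + d^3*(-5) + 4*d^2)
= 8 + d + 3 * d^2-5 * d^3
d) 8 + d + 3 * d^2-5 * d^3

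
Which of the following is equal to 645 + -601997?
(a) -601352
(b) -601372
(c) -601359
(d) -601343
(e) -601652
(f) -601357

645 + -601997 = -601352
a) -601352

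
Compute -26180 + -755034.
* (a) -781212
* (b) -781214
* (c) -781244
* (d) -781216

-26180 + -755034 = -781214
b) -781214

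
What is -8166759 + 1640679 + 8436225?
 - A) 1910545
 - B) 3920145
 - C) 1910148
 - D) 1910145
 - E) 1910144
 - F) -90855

First: -8166759 + 1640679 = -6526080
Then: -6526080 + 8436225 = 1910145
D) 1910145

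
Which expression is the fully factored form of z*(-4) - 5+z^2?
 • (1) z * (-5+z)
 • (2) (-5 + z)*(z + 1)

We need to factor z*(-4) - 5+z^2.
The factored form is (-5 + z)*(z + 1).
2) (-5 + z)*(z + 1)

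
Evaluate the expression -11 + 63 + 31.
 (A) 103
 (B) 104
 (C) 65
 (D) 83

First: -11 + 63 = 52
Then: 52 + 31 = 83
D) 83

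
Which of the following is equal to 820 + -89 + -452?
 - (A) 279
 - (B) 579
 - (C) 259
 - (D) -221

First: 820 + -89 = 731
Then: 731 + -452 = 279
A) 279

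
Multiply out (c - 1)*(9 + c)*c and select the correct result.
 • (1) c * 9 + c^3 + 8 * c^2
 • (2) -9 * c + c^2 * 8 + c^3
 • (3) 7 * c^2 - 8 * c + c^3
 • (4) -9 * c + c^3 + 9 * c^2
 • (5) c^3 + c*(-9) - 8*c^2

Expanding (c - 1)*(9 + c)*c:
= -9 * c + c^2 * 8 + c^3
2) -9 * c + c^2 * 8 + c^3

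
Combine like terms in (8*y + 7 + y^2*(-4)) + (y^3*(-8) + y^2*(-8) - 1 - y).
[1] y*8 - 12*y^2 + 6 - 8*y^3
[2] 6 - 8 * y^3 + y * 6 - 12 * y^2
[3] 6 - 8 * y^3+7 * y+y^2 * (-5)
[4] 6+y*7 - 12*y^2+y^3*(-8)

Adding the polynomials and combining like terms:
(8*y + 7 + y^2*(-4)) + (y^3*(-8) + y^2*(-8) - 1 - y)
= 6+y*7 - 12*y^2+y^3*(-8)
4) 6+y*7 - 12*y^2+y^3*(-8)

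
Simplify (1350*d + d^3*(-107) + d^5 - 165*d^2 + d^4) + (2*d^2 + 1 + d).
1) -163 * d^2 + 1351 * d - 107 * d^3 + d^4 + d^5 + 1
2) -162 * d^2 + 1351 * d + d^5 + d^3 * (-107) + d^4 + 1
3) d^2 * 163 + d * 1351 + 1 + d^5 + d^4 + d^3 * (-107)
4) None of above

Adding the polynomials and combining like terms:
(1350*d + d^3*(-107) + d^5 - 165*d^2 + d^4) + (2*d^2 + 1 + d)
= -163 * d^2 + 1351 * d - 107 * d^3 + d^4 + d^5 + 1
1) -163 * d^2 + 1351 * d - 107 * d^3 + d^4 + d^5 + 1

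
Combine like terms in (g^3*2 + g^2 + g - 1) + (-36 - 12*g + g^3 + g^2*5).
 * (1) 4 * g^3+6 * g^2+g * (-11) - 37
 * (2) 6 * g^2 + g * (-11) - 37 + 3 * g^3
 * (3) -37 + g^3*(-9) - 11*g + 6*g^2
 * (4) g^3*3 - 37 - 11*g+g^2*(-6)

Adding the polynomials and combining like terms:
(g^3*2 + g^2 + g - 1) + (-36 - 12*g + g^3 + g^2*5)
= 6 * g^2 + g * (-11) - 37 + 3 * g^3
2) 6 * g^2 + g * (-11) - 37 + 3 * g^3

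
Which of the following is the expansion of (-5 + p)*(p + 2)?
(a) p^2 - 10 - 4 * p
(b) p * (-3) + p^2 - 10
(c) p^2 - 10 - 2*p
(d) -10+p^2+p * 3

Expanding (-5 + p)*(p + 2):
= p * (-3) + p^2 - 10
b) p * (-3) + p^2 - 10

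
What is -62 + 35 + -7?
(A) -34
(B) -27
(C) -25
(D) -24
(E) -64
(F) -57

First: -62 + 35 = -27
Then: -27 + -7 = -34
A) -34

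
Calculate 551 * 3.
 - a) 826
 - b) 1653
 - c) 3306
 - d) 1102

551 * 3 = 1653
b) 1653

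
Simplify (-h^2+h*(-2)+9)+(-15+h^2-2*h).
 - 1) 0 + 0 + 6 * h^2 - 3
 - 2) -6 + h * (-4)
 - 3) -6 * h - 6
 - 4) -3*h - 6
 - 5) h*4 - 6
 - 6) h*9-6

Adding the polynomials and combining like terms:
(-h^2 + h*(-2) + 9) + (-15 + h^2 - 2*h)
= -6 + h * (-4)
2) -6 + h * (-4)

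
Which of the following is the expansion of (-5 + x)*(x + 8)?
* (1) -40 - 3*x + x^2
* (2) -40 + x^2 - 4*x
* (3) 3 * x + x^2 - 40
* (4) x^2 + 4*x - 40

Expanding (-5 + x)*(x + 8):
= 3 * x + x^2 - 40
3) 3 * x + x^2 - 40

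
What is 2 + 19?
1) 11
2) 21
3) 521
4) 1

2 + 19 = 21
2) 21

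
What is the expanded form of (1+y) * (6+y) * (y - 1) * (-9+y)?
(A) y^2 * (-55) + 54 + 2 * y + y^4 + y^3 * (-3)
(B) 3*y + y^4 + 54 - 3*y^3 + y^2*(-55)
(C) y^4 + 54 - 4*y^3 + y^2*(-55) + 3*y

Expanding (1+y) * (6+y) * (y - 1) * (-9+y):
= 3*y + y^4 + 54 - 3*y^3 + y^2*(-55)
B) 3*y + y^4 + 54 - 3*y^3 + y^2*(-55)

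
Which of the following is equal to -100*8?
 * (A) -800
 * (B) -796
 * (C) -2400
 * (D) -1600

-100 * 8 = -800
A) -800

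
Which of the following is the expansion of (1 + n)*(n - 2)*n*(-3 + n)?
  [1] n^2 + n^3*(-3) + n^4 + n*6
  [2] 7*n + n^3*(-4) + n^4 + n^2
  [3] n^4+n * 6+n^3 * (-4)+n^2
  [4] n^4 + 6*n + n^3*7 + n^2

Expanding (1 + n)*(n - 2)*n*(-3 + n):
= n^4+n * 6+n^3 * (-4)+n^2
3) n^4+n * 6+n^3 * (-4)+n^2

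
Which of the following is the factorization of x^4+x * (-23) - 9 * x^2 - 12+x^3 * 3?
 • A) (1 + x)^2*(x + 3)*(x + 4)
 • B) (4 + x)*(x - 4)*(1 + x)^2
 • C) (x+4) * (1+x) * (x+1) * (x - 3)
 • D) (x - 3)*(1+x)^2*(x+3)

We need to factor x^4+x * (-23) - 9 * x^2 - 12+x^3 * 3.
The factored form is (x+4) * (1+x) * (x+1) * (x - 3).
C) (x+4) * (1+x) * (x+1) * (x - 3)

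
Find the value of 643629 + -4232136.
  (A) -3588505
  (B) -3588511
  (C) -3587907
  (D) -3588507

643629 + -4232136 = -3588507
D) -3588507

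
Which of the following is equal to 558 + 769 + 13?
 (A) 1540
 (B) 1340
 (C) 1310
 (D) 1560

First: 558 + 769 = 1327
Then: 1327 + 13 = 1340
B) 1340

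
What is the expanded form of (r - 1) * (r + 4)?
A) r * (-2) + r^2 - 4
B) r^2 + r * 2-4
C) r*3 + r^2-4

Expanding (r - 1) * (r + 4):
= r*3 + r^2-4
C) r*3 + r^2-4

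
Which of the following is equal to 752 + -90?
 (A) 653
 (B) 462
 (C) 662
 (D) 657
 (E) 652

752 + -90 = 662
C) 662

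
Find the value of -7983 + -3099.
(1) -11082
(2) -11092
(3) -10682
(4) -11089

-7983 + -3099 = -11082
1) -11082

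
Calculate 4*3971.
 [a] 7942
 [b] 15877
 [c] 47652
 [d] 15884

4 * 3971 = 15884
d) 15884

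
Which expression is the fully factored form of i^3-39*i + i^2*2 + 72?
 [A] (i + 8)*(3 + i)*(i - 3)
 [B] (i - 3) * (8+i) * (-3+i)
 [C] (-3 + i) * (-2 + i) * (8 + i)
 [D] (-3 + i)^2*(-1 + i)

We need to factor i^3-39*i + i^2*2 + 72.
The factored form is (i - 3) * (8+i) * (-3+i).
B) (i - 3) * (8+i) * (-3+i)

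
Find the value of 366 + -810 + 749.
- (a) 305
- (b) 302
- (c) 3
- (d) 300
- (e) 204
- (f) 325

First: 366 + -810 = -444
Then: -444 + 749 = 305
a) 305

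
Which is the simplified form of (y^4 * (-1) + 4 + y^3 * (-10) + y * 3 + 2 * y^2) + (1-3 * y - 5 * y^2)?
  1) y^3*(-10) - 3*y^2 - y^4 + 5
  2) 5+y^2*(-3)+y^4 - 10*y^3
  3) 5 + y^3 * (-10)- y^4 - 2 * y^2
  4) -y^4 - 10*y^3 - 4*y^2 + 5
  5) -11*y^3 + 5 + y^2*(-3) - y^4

Adding the polynomials and combining like terms:
(y^4*(-1) + 4 + y^3*(-10) + y*3 + 2*y^2) + (1 - 3*y - 5*y^2)
= y^3*(-10) - 3*y^2 - y^4 + 5
1) y^3*(-10) - 3*y^2 - y^4 + 5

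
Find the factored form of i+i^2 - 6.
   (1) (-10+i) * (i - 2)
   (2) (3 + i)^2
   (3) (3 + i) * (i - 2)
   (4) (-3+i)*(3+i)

We need to factor i+i^2 - 6.
The factored form is (3 + i) * (i - 2).
3) (3 + i) * (i - 2)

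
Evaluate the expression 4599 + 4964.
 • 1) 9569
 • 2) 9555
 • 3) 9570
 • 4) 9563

4599 + 4964 = 9563
4) 9563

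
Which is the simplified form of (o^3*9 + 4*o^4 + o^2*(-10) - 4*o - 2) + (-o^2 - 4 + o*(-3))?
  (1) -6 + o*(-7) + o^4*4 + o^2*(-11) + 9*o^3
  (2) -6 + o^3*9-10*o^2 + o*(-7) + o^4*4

Adding the polynomials and combining like terms:
(o^3*9 + 4*o^4 + o^2*(-10) - 4*o - 2) + (-o^2 - 4 + o*(-3))
= -6 + o*(-7) + o^4*4 + o^2*(-11) + 9*o^3
1) -6 + o*(-7) + o^4*4 + o^2*(-11) + 9*o^3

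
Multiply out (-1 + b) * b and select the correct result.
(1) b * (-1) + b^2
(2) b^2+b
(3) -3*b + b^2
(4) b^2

Expanding (-1 + b) * b:
= b * (-1) + b^2
1) b * (-1) + b^2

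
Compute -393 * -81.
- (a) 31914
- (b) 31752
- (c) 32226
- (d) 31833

-393 * -81 = 31833
d) 31833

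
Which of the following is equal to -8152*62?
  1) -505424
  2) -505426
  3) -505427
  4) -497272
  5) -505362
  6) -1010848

-8152 * 62 = -505424
1) -505424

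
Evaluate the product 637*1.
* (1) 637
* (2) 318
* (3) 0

637 * 1 = 637
1) 637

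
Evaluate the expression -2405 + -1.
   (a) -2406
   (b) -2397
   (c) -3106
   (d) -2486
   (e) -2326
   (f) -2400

-2405 + -1 = -2406
a) -2406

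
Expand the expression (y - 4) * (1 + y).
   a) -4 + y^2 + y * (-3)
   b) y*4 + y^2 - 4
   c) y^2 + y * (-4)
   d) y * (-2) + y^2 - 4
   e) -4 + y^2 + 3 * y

Expanding (y - 4) * (1 + y):
= -4 + y^2 + y * (-3)
a) -4 + y^2 + y * (-3)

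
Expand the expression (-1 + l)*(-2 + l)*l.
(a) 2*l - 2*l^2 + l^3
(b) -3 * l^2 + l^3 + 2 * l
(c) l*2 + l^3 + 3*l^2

Expanding (-1 + l)*(-2 + l)*l:
= -3 * l^2 + l^3 + 2 * l
b) -3 * l^2 + l^3 + 2 * l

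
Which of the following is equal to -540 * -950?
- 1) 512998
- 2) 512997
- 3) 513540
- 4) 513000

-540 * -950 = 513000
4) 513000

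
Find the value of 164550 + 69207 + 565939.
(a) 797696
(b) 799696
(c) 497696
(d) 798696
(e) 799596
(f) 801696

First: 164550 + 69207 = 233757
Then: 233757 + 565939 = 799696
b) 799696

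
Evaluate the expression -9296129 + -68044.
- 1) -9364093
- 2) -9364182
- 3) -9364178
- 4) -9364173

-9296129 + -68044 = -9364173
4) -9364173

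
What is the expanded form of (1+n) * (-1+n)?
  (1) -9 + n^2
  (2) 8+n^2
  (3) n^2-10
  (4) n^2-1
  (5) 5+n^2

Expanding (1+n) * (-1+n):
= n^2-1
4) n^2-1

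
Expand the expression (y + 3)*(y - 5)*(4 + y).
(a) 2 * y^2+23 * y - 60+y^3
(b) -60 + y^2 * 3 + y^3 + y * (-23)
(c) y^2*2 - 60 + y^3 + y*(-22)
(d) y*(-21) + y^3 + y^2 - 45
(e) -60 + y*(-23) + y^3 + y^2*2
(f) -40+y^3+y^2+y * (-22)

Expanding (y + 3)*(y - 5)*(4 + y):
= -60 + y*(-23) + y^3 + y^2*2
e) -60 + y*(-23) + y^3 + y^2*2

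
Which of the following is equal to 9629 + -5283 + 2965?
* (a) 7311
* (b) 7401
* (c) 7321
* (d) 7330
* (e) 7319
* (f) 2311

First: 9629 + -5283 = 4346
Then: 4346 + 2965 = 7311
a) 7311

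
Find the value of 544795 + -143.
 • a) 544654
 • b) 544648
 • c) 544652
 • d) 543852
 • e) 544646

544795 + -143 = 544652
c) 544652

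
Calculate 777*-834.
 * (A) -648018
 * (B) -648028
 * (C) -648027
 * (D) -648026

777 * -834 = -648018
A) -648018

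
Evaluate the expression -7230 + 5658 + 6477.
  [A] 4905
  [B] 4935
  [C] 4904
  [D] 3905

First: -7230 + 5658 = -1572
Then: -1572 + 6477 = 4905
A) 4905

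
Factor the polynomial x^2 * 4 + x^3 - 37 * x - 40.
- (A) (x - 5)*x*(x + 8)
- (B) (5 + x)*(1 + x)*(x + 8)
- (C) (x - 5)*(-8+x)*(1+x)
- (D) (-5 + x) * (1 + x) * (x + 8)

We need to factor x^2 * 4 + x^3 - 37 * x - 40.
The factored form is (-5 + x) * (1 + x) * (x + 8).
D) (-5 + x) * (1 + x) * (x + 8)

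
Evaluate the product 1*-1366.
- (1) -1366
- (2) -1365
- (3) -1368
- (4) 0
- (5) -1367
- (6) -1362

1 * -1366 = -1366
1) -1366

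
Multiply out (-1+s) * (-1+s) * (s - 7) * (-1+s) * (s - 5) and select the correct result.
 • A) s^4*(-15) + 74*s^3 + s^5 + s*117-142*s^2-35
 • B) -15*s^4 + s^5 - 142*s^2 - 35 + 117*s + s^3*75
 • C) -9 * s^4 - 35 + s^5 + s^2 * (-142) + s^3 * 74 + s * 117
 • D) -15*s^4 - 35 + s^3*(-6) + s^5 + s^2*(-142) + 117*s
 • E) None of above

Expanding (-1+s) * (-1+s) * (s - 7) * (-1+s) * (s - 5):
= s^4*(-15) + 74*s^3 + s^5 + s*117-142*s^2-35
A) s^4*(-15) + 74*s^3 + s^5 + s*117-142*s^2-35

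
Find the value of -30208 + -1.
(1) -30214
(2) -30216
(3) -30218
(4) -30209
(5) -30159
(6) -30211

-30208 + -1 = -30209
4) -30209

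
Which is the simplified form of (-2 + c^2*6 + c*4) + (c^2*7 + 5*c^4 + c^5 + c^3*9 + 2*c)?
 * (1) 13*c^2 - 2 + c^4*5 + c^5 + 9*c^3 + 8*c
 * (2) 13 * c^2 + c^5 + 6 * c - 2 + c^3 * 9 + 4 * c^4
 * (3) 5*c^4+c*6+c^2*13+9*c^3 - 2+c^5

Adding the polynomials and combining like terms:
(-2 + c^2*6 + c*4) + (c^2*7 + 5*c^4 + c^5 + c^3*9 + 2*c)
= 5*c^4+c*6+c^2*13+9*c^3 - 2+c^5
3) 5*c^4+c*6+c^2*13+9*c^3 - 2+c^5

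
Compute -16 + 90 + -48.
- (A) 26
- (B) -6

First: -16 + 90 = 74
Then: 74 + -48 = 26
A) 26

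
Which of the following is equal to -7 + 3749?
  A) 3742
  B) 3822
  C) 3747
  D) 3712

-7 + 3749 = 3742
A) 3742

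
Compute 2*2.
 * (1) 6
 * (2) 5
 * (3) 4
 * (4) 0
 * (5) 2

2 * 2 = 4
3) 4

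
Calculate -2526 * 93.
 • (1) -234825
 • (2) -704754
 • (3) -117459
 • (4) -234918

-2526 * 93 = -234918
4) -234918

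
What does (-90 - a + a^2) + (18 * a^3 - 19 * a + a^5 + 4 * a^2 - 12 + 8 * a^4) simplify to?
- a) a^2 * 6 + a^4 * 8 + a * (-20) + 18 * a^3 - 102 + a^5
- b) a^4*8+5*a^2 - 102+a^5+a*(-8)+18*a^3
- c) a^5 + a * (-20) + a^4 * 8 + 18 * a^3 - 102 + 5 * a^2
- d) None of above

Adding the polynomials and combining like terms:
(-90 - a + a^2) + (18*a^3 - 19*a + a^5 + 4*a^2 - 12 + 8*a^4)
= a^5 + a * (-20) + a^4 * 8 + 18 * a^3 - 102 + 5 * a^2
c) a^5 + a * (-20) + a^4 * 8 + 18 * a^3 - 102 + 5 * a^2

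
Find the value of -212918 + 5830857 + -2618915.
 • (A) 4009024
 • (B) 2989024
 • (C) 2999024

First: -212918 + 5830857 = 5617939
Then: 5617939 + -2618915 = 2999024
C) 2999024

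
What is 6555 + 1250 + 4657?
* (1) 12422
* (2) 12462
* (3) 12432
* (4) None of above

First: 6555 + 1250 = 7805
Then: 7805 + 4657 = 12462
2) 12462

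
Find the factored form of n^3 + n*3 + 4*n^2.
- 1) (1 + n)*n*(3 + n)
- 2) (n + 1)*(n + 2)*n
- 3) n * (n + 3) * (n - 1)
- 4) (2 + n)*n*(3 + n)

We need to factor n^3 + n*3 + 4*n^2.
The factored form is (1 + n)*n*(3 + n).
1) (1 + n)*n*(3 + n)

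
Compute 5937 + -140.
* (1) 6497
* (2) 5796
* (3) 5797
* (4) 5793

5937 + -140 = 5797
3) 5797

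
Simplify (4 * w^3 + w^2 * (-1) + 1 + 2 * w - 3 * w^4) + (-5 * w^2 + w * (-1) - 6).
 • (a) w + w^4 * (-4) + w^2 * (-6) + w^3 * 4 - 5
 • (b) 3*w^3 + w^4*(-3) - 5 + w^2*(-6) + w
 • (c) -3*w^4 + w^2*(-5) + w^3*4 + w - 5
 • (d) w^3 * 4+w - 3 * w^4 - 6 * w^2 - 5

Adding the polynomials and combining like terms:
(4*w^3 + w^2*(-1) + 1 + 2*w - 3*w^4) + (-5*w^2 + w*(-1) - 6)
= w^3 * 4+w - 3 * w^4 - 6 * w^2 - 5
d) w^3 * 4+w - 3 * w^4 - 6 * w^2 - 5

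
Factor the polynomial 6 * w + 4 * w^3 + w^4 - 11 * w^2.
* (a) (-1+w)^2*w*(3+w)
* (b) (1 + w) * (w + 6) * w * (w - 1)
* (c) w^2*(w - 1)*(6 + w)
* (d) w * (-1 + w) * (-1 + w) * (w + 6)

We need to factor 6 * w + 4 * w^3 + w^4 - 11 * w^2.
The factored form is w * (-1 + w) * (-1 + w) * (w + 6).
d) w * (-1 + w) * (-1 + w) * (w + 6)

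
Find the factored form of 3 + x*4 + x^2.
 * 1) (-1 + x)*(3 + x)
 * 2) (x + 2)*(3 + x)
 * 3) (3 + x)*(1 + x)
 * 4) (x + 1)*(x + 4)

We need to factor 3 + x*4 + x^2.
The factored form is (3 + x)*(1 + x).
3) (3 + x)*(1 + x)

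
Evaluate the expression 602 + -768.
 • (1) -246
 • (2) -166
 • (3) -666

602 + -768 = -166
2) -166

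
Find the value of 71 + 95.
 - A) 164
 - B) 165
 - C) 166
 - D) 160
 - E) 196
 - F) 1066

71 + 95 = 166
C) 166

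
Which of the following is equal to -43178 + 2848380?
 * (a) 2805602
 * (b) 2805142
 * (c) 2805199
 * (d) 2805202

-43178 + 2848380 = 2805202
d) 2805202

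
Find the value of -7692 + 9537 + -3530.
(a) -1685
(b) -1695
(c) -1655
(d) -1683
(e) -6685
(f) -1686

First: -7692 + 9537 = 1845
Then: 1845 + -3530 = -1685
a) -1685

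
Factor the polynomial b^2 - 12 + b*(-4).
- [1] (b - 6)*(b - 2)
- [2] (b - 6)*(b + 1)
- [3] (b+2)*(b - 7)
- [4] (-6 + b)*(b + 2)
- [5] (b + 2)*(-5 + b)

We need to factor b^2 - 12 + b*(-4).
The factored form is (-6 + b)*(b + 2).
4) (-6 + b)*(b + 2)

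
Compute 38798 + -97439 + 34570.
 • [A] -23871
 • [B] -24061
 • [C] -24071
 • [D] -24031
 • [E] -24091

First: 38798 + -97439 = -58641
Then: -58641 + 34570 = -24071
C) -24071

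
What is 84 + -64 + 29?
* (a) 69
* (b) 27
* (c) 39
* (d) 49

First: 84 + -64 = 20
Then: 20 + 29 = 49
d) 49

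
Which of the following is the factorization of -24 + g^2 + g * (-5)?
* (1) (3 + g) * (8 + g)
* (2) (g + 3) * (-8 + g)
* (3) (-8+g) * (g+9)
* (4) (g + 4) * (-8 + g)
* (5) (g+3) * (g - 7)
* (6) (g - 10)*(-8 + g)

We need to factor -24 + g^2 + g * (-5).
The factored form is (g + 3) * (-8 + g).
2) (g + 3) * (-8 + g)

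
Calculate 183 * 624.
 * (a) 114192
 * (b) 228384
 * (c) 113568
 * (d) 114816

183 * 624 = 114192
a) 114192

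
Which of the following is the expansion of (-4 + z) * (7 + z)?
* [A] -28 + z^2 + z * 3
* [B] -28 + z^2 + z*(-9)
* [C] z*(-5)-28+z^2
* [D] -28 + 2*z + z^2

Expanding (-4 + z) * (7 + z):
= -28 + z^2 + z * 3
A) -28 + z^2 + z * 3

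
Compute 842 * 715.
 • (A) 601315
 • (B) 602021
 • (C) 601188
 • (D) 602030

842 * 715 = 602030
D) 602030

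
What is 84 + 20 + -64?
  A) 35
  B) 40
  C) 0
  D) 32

First: 84 + 20 = 104
Then: 104 + -64 = 40
B) 40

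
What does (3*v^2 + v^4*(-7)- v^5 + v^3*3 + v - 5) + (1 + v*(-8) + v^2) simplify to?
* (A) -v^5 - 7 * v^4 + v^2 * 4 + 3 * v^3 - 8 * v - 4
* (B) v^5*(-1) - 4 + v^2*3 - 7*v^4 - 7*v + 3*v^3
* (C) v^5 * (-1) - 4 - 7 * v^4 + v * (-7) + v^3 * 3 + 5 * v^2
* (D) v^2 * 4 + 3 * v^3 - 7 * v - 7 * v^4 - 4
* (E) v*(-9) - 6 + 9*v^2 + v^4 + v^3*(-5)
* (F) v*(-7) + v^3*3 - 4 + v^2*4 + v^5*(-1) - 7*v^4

Adding the polynomials and combining like terms:
(3*v^2 + v^4*(-7) - v^5 + v^3*3 + v - 5) + (1 + v*(-8) + v^2)
= v*(-7) + v^3*3 - 4 + v^2*4 + v^5*(-1) - 7*v^4
F) v*(-7) + v^3*3 - 4 + v^2*4 + v^5*(-1) - 7*v^4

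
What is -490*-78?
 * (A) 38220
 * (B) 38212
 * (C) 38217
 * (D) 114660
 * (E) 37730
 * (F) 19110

-490 * -78 = 38220
A) 38220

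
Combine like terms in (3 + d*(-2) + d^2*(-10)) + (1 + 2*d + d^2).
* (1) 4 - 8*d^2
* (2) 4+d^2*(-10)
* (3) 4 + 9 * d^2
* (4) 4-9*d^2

Adding the polynomials and combining like terms:
(3 + d*(-2) + d^2*(-10)) + (1 + 2*d + d^2)
= 4-9*d^2
4) 4-9*d^2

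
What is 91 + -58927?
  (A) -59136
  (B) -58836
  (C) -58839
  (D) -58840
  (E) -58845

91 + -58927 = -58836
B) -58836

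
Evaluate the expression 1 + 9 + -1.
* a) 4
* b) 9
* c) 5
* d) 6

First: 1 + 9 = 10
Then: 10 + -1 = 9
b) 9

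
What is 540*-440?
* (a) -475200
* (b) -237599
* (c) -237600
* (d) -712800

540 * -440 = -237600
c) -237600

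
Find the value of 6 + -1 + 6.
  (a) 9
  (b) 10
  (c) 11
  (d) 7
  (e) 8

First: 6 + -1 = 5
Then: 5 + 6 = 11
c) 11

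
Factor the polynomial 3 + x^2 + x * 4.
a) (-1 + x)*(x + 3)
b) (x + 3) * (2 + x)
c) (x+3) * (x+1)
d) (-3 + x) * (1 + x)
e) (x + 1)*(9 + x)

We need to factor 3 + x^2 + x * 4.
The factored form is (x+3) * (x+1).
c) (x+3) * (x+1)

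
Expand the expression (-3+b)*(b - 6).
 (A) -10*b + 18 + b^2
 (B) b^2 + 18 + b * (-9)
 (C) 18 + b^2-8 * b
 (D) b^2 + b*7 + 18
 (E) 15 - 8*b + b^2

Expanding (-3+b)*(b - 6):
= b^2 + 18 + b * (-9)
B) b^2 + 18 + b * (-9)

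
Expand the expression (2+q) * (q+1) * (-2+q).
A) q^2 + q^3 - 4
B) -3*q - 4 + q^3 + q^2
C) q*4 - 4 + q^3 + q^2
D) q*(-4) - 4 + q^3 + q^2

Expanding (2+q) * (q+1) * (-2+q):
= q*(-4) - 4 + q^3 + q^2
D) q*(-4) - 4 + q^3 + q^2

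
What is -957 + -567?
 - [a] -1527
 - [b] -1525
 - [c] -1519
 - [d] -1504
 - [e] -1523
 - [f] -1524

-957 + -567 = -1524
f) -1524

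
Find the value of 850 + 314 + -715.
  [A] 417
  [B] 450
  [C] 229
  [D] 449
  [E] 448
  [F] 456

First: 850 + 314 = 1164
Then: 1164 + -715 = 449
D) 449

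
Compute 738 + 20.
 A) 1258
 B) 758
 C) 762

738 + 20 = 758
B) 758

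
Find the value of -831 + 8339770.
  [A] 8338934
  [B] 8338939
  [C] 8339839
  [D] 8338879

-831 + 8339770 = 8338939
B) 8338939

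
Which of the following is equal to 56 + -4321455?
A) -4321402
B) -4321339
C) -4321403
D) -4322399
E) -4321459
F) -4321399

56 + -4321455 = -4321399
F) -4321399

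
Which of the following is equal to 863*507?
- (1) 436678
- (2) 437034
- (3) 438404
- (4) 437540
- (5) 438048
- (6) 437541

863 * 507 = 437541
6) 437541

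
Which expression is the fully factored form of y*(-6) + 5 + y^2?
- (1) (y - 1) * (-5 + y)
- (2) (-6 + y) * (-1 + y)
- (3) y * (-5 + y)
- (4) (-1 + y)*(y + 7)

We need to factor y*(-6) + 5 + y^2.
The factored form is (y - 1) * (-5 + y).
1) (y - 1) * (-5 + y)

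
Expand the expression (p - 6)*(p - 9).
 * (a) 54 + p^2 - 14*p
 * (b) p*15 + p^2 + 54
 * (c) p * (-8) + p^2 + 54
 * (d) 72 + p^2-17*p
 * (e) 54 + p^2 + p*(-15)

Expanding (p - 6)*(p - 9):
= 54 + p^2 + p*(-15)
e) 54 + p^2 + p*(-15)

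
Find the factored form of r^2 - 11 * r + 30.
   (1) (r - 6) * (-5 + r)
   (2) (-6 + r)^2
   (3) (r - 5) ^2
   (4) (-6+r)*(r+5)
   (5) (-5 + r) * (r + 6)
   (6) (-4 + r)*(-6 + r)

We need to factor r^2 - 11 * r + 30.
The factored form is (r - 6) * (-5 + r).
1) (r - 6) * (-5 + r)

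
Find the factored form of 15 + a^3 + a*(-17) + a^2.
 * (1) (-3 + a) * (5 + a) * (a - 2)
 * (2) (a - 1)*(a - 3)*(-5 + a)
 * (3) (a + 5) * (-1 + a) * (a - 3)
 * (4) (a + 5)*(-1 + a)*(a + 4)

We need to factor 15 + a^3 + a*(-17) + a^2.
The factored form is (a + 5) * (-1 + a) * (a - 3).
3) (a + 5) * (-1 + a) * (a - 3)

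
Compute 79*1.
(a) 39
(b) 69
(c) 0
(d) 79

79 * 1 = 79
d) 79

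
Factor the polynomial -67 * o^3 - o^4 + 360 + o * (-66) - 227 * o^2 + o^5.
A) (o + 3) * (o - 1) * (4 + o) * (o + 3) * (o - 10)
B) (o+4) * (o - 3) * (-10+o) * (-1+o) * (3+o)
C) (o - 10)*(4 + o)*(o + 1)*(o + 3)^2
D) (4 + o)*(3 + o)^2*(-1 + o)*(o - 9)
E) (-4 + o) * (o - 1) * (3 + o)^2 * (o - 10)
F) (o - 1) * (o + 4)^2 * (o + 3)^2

We need to factor -67 * o^3 - o^4 + 360 + o * (-66) - 227 * o^2 + o^5.
The factored form is (o + 3) * (o - 1) * (4 + o) * (o + 3) * (o - 10).
A) (o + 3) * (o - 1) * (4 + o) * (o + 3) * (o - 10)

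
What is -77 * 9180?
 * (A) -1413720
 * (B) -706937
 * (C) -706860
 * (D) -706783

-77 * 9180 = -706860
C) -706860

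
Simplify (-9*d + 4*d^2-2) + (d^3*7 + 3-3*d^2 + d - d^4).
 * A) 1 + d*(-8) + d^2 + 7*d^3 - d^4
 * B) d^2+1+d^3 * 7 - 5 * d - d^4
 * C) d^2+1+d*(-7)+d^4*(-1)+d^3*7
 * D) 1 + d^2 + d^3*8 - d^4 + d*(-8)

Adding the polynomials and combining like terms:
(-9*d + 4*d^2 - 2) + (d^3*7 + 3 - 3*d^2 + d - d^4)
= 1 + d*(-8) + d^2 + 7*d^3 - d^4
A) 1 + d*(-8) + d^2 + 7*d^3 - d^4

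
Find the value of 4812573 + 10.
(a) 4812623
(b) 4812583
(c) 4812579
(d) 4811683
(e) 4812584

4812573 + 10 = 4812583
b) 4812583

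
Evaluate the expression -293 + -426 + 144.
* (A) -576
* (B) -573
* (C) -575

First: -293 + -426 = -719
Then: -719 + 144 = -575
C) -575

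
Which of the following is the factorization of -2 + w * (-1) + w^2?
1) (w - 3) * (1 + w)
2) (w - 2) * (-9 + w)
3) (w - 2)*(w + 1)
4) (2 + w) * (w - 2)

We need to factor -2 + w * (-1) + w^2.
The factored form is (w - 2)*(w + 1).
3) (w - 2)*(w + 1)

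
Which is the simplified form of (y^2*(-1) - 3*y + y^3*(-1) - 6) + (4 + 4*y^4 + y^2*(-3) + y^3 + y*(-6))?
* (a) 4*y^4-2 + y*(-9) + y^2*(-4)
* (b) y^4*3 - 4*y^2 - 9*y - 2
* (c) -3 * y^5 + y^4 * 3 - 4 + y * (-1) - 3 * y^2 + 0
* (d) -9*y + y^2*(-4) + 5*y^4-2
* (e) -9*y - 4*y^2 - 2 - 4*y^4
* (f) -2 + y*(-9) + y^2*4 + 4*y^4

Adding the polynomials and combining like terms:
(y^2*(-1) - 3*y + y^3*(-1) - 6) + (4 + 4*y^4 + y^2*(-3) + y^3 + y*(-6))
= 4*y^4-2 + y*(-9) + y^2*(-4)
a) 4*y^4-2 + y*(-9) + y^2*(-4)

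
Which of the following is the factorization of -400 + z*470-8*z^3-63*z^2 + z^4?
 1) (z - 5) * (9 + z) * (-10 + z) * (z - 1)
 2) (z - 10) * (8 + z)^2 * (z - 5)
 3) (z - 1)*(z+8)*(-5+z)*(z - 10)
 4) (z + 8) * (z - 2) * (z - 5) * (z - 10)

We need to factor -400 + z*470-8*z^3-63*z^2 + z^4.
The factored form is (z - 1)*(z+8)*(-5+z)*(z - 10).
3) (z - 1)*(z+8)*(-5+z)*(z - 10)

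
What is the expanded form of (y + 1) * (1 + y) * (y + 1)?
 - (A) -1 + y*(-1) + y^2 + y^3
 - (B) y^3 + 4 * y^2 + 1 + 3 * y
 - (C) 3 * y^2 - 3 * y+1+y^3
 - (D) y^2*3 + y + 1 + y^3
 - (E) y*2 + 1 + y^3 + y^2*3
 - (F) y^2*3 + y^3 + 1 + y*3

Expanding (y + 1) * (1 + y) * (y + 1):
= y^2*3 + y^3 + 1 + y*3
F) y^2*3 + y^3 + 1 + y*3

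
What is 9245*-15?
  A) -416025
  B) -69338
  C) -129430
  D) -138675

9245 * -15 = -138675
D) -138675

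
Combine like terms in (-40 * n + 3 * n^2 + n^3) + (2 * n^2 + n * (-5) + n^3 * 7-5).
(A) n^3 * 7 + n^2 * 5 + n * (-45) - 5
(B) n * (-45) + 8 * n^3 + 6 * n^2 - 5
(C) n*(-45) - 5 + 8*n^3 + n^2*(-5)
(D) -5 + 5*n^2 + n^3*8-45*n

Adding the polynomials and combining like terms:
(-40*n + 3*n^2 + n^3) + (2*n^2 + n*(-5) + n^3*7 - 5)
= -5 + 5*n^2 + n^3*8-45*n
D) -5 + 5*n^2 + n^3*8-45*n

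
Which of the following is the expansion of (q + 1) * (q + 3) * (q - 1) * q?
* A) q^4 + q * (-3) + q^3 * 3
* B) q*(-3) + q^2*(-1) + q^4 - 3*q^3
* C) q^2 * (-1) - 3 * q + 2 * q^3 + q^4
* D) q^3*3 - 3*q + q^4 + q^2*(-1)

Expanding (q + 1) * (q + 3) * (q - 1) * q:
= q^3*3 - 3*q + q^4 + q^2*(-1)
D) q^3*3 - 3*q + q^4 + q^2*(-1)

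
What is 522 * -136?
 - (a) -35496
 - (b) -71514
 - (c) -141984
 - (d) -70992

522 * -136 = -70992
d) -70992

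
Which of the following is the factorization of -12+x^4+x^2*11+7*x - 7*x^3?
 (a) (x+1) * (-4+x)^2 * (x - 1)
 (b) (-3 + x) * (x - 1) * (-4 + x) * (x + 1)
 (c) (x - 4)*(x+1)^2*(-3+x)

We need to factor -12+x^4+x^2*11+7*x - 7*x^3.
The factored form is (-3 + x) * (x - 1) * (-4 + x) * (x + 1).
b) (-3 + x) * (x - 1) * (-4 + x) * (x + 1)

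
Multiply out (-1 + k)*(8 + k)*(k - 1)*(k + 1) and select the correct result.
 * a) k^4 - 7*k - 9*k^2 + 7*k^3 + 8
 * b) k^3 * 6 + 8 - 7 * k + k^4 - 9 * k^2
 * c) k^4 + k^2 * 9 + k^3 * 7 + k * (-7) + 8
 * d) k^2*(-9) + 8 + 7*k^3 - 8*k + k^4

Expanding (-1 + k)*(8 + k)*(k - 1)*(k + 1):
= k^4 - 7*k - 9*k^2 + 7*k^3 + 8
a) k^4 - 7*k - 9*k^2 + 7*k^3 + 8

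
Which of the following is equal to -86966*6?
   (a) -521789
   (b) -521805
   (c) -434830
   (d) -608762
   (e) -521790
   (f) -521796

-86966 * 6 = -521796
f) -521796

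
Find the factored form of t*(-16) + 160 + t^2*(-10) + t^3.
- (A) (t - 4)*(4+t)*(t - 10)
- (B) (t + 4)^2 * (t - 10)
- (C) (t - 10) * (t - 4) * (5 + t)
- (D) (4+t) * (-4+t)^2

We need to factor t*(-16) + 160 + t^2*(-10) + t^3.
The factored form is (t - 4)*(4+t)*(t - 10).
A) (t - 4)*(4+t)*(t - 10)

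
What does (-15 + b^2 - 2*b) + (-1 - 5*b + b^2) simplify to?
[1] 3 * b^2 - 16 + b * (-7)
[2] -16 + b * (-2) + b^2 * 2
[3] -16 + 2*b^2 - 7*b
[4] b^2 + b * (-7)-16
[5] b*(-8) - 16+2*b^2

Adding the polynomials and combining like terms:
(-15 + b^2 - 2*b) + (-1 - 5*b + b^2)
= -16 + 2*b^2 - 7*b
3) -16 + 2*b^2 - 7*b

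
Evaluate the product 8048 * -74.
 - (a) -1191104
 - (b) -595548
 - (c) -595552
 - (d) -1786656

8048 * -74 = -595552
c) -595552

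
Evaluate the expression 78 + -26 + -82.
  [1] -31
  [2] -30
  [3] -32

First: 78 + -26 = 52
Then: 52 + -82 = -30
2) -30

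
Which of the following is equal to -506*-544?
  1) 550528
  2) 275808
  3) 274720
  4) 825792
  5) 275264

-506 * -544 = 275264
5) 275264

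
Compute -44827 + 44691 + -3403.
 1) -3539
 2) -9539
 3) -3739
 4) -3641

First: -44827 + 44691 = -136
Then: -136 + -3403 = -3539
1) -3539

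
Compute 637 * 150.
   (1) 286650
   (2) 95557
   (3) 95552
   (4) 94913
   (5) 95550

637 * 150 = 95550
5) 95550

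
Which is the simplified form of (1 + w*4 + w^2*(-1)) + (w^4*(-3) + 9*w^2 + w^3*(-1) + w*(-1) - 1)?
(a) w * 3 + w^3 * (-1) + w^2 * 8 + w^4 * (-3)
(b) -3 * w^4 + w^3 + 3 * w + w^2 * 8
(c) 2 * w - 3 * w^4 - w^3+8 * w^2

Adding the polynomials and combining like terms:
(1 + w*4 + w^2*(-1)) + (w^4*(-3) + 9*w^2 + w^3*(-1) + w*(-1) - 1)
= w * 3 + w^3 * (-1) + w^2 * 8 + w^4 * (-3)
a) w * 3 + w^3 * (-1) + w^2 * 8 + w^4 * (-3)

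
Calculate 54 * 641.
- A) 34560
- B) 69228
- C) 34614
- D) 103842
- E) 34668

54 * 641 = 34614
C) 34614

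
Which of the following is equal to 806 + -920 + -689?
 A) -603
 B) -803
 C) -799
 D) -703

First: 806 + -920 = -114
Then: -114 + -689 = -803
B) -803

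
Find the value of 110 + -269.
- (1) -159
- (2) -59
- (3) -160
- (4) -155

110 + -269 = -159
1) -159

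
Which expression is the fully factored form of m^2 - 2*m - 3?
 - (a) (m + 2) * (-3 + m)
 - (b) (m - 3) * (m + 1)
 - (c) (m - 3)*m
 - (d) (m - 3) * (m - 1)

We need to factor m^2 - 2*m - 3.
The factored form is (m - 3) * (m + 1).
b) (m - 3) * (m + 1)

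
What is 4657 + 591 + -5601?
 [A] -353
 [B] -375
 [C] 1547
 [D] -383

First: 4657 + 591 = 5248
Then: 5248 + -5601 = -353
A) -353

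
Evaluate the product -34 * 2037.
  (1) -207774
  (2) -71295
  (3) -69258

-34 * 2037 = -69258
3) -69258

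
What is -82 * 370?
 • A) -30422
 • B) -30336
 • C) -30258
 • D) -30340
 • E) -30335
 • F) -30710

-82 * 370 = -30340
D) -30340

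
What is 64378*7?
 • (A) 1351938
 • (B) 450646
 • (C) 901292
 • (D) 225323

64378 * 7 = 450646
B) 450646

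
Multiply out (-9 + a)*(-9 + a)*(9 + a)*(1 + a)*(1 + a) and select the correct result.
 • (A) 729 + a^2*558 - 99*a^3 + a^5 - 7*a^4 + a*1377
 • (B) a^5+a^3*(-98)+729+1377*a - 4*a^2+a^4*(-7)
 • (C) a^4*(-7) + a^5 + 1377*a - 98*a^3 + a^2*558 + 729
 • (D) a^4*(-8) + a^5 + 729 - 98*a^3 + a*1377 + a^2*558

Expanding (-9 + a)*(-9 + a)*(9 + a)*(1 + a)*(1 + a):
= a^4*(-7) + a^5 + 1377*a - 98*a^3 + a^2*558 + 729
C) a^4*(-7) + a^5 + 1377*a - 98*a^3 + a^2*558 + 729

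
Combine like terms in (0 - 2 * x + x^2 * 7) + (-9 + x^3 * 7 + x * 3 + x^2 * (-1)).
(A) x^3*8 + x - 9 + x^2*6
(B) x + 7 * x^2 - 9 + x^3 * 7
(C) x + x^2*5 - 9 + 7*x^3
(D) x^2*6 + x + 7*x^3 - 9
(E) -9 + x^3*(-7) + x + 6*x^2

Adding the polynomials and combining like terms:
(0 - 2*x + x^2*7) + (-9 + x^3*7 + x*3 + x^2*(-1))
= x^2*6 + x + 7*x^3 - 9
D) x^2*6 + x + 7*x^3 - 9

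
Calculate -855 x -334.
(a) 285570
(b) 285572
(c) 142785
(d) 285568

-855 * -334 = 285570
a) 285570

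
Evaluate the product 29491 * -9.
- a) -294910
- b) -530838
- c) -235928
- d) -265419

29491 * -9 = -265419
d) -265419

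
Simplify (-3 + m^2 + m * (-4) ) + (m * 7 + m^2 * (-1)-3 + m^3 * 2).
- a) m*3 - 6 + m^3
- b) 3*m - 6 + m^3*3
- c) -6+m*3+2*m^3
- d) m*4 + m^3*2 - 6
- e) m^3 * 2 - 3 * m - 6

Adding the polynomials and combining like terms:
(-3 + m^2 + m*(-4)) + (m*7 + m^2*(-1) - 3 + m^3*2)
= -6+m*3+2*m^3
c) -6+m*3+2*m^3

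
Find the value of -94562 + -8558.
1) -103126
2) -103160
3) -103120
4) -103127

-94562 + -8558 = -103120
3) -103120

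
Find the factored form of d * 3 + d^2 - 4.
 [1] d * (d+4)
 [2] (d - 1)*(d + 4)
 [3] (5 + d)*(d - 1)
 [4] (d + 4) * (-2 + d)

We need to factor d * 3 + d^2 - 4.
The factored form is (d - 1)*(d + 4).
2) (d - 1)*(d + 4)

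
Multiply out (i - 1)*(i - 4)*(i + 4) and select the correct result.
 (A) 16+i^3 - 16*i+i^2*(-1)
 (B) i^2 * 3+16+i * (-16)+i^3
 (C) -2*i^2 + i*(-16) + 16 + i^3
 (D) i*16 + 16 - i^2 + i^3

Expanding (i - 1)*(i - 4)*(i + 4):
= 16+i^3 - 16*i+i^2*(-1)
A) 16+i^3 - 16*i+i^2*(-1)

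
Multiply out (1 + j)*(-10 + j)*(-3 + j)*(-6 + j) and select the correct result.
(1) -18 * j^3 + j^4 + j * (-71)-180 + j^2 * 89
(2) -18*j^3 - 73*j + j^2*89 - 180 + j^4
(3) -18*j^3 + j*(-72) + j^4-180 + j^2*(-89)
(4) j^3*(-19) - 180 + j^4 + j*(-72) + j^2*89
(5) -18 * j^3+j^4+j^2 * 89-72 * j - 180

Expanding (1 + j)*(-10 + j)*(-3 + j)*(-6 + j):
= -18 * j^3+j^4+j^2 * 89-72 * j - 180
5) -18 * j^3+j^4+j^2 * 89-72 * j - 180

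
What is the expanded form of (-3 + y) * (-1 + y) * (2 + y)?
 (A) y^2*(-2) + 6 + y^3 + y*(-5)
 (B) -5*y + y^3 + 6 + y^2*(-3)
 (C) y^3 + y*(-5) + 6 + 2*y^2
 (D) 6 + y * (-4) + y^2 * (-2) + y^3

Expanding (-3 + y) * (-1 + y) * (2 + y):
= y^2*(-2) + 6 + y^3 + y*(-5)
A) y^2*(-2) + 6 + y^3 + y*(-5)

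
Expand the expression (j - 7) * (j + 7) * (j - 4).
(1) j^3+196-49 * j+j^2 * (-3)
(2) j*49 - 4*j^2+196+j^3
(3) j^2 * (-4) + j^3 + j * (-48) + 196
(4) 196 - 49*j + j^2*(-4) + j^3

Expanding (j - 7) * (j + 7) * (j - 4):
= 196 - 49*j + j^2*(-4) + j^3
4) 196 - 49*j + j^2*(-4) + j^3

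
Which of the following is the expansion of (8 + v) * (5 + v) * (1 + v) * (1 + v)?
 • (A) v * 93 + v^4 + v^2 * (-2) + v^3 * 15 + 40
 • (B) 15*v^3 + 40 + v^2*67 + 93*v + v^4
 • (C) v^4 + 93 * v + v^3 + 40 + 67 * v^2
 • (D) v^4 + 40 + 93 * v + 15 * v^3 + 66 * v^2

Expanding (8 + v) * (5 + v) * (1 + v) * (1 + v):
= 15*v^3 + 40 + v^2*67 + 93*v + v^4
B) 15*v^3 + 40 + v^2*67 + 93*v + v^4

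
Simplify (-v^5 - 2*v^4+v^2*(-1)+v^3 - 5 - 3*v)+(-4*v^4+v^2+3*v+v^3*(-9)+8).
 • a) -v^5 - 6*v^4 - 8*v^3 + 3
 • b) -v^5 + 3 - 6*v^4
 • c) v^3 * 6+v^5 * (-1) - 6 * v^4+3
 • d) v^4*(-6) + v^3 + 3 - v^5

Adding the polynomials and combining like terms:
(-v^5 - 2*v^4 + v^2*(-1) + v^3 - 5 - 3*v) + (-4*v^4 + v^2 + 3*v + v^3*(-9) + 8)
= -v^5 - 6*v^4 - 8*v^3 + 3
a) -v^5 - 6*v^4 - 8*v^3 + 3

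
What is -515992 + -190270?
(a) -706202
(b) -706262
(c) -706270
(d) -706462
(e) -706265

-515992 + -190270 = -706262
b) -706262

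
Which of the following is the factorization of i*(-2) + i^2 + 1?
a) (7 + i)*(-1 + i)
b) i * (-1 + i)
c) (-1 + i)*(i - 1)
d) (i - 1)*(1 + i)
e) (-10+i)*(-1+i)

We need to factor i*(-2) + i^2 + 1.
The factored form is (-1 + i)*(i - 1).
c) (-1 + i)*(i - 1)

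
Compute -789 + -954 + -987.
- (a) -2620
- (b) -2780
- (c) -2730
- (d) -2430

First: -789 + -954 = -1743
Then: -1743 + -987 = -2730
c) -2730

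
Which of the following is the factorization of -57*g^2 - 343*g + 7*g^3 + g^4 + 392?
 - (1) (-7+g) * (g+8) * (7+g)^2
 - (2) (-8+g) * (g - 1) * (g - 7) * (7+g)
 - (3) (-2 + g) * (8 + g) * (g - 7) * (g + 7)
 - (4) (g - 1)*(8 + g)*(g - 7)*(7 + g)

We need to factor -57*g^2 - 343*g + 7*g^3 + g^4 + 392.
The factored form is (g - 1)*(8 + g)*(g - 7)*(7 + g).
4) (g - 1)*(8 + g)*(g - 7)*(7 + g)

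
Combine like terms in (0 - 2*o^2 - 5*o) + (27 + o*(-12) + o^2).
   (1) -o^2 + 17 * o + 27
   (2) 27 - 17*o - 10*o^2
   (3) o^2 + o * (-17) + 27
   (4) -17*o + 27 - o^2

Adding the polynomials and combining like terms:
(0 - 2*o^2 - 5*o) + (27 + o*(-12) + o^2)
= -17*o + 27 - o^2
4) -17*o + 27 - o^2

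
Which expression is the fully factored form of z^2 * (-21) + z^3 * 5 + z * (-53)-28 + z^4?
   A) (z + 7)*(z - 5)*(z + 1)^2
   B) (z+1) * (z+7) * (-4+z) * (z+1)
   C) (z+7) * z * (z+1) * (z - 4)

We need to factor z^2 * (-21) + z^3 * 5 + z * (-53)-28 + z^4.
The factored form is (z+1) * (z+7) * (-4+z) * (z+1).
B) (z+1) * (z+7) * (-4+z) * (z+1)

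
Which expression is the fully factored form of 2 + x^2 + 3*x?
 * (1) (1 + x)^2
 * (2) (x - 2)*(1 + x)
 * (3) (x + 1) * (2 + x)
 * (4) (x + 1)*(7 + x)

We need to factor 2 + x^2 + 3*x.
The factored form is (x + 1) * (2 + x).
3) (x + 1) * (2 + x)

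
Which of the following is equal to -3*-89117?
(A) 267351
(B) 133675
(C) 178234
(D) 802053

-3 * -89117 = 267351
A) 267351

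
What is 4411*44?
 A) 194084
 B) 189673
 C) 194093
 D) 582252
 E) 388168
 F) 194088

4411 * 44 = 194084
A) 194084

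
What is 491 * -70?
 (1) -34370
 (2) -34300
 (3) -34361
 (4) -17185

491 * -70 = -34370
1) -34370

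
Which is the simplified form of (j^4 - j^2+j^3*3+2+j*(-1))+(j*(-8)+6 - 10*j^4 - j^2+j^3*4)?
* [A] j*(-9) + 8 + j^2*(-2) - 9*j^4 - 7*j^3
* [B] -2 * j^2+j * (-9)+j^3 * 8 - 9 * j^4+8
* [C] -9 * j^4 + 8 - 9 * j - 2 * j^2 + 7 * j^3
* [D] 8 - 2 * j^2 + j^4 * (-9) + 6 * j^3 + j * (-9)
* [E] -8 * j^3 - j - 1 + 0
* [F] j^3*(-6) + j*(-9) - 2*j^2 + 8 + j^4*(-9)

Adding the polynomials and combining like terms:
(j^4 - j^2 + j^3*3 + 2 + j*(-1)) + (j*(-8) + 6 - 10*j^4 - j^2 + j^3*4)
= -9 * j^4 + 8 - 9 * j - 2 * j^2 + 7 * j^3
C) -9 * j^4 + 8 - 9 * j - 2 * j^2 + 7 * j^3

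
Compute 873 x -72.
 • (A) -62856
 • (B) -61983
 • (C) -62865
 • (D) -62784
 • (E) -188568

873 * -72 = -62856
A) -62856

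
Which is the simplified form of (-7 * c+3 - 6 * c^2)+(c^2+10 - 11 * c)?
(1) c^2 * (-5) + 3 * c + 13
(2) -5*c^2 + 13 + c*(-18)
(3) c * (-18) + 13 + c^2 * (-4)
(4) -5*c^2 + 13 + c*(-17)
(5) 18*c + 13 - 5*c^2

Adding the polynomials and combining like terms:
(-7*c + 3 - 6*c^2) + (c^2 + 10 - 11*c)
= -5*c^2 + 13 + c*(-18)
2) -5*c^2 + 13 + c*(-18)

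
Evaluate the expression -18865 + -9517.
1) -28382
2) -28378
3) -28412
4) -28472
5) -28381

-18865 + -9517 = -28382
1) -28382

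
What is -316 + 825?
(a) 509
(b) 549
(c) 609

-316 + 825 = 509
a) 509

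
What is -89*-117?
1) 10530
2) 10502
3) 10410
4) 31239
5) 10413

-89 * -117 = 10413
5) 10413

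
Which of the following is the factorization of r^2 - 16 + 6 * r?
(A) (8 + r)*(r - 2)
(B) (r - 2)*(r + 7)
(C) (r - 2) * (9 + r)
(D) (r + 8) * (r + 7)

We need to factor r^2 - 16 + 6 * r.
The factored form is (8 + r)*(r - 2).
A) (8 + r)*(r - 2)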